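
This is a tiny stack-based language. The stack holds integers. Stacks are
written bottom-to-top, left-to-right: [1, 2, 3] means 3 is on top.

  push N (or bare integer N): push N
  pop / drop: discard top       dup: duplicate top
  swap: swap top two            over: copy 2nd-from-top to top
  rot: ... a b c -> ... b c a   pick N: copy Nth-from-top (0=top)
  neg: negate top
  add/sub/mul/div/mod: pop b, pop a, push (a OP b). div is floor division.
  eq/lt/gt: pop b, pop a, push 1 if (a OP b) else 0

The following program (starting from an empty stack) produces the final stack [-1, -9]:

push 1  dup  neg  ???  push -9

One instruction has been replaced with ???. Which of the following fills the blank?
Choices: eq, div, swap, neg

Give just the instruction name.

Stack before ???: [1, -1]
Stack after ???:  [-1]
Checking each choice:
  eq: produces [0, -9]
  div: MATCH
  swap: produces [-1, 1, -9]
  neg: produces [1, 1, -9]


Answer: div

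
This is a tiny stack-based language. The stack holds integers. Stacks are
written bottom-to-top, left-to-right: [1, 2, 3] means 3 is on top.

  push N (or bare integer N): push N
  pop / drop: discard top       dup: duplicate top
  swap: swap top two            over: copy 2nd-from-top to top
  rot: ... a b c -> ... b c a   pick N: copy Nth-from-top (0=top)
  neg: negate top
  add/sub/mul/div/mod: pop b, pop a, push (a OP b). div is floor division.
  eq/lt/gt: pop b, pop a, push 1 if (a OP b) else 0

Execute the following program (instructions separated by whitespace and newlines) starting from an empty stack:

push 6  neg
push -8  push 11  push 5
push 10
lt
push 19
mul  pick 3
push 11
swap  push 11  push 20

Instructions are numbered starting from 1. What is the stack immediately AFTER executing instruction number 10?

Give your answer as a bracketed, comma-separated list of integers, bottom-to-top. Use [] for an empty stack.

Step 1 ('push 6'): [6]
Step 2 ('neg'): [-6]
Step 3 ('push -8'): [-6, -8]
Step 4 ('push 11'): [-6, -8, 11]
Step 5 ('push 5'): [-6, -8, 11, 5]
Step 6 ('push 10'): [-6, -8, 11, 5, 10]
Step 7 ('lt'): [-6, -8, 11, 1]
Step 8 ('push 19'): [-6, -8, 11, 1, 19]
Step 9 ('mul'): [-6, -8, 11, 19]
Step 10 ('pick 3'): [-6, -8, 11, 19, -6]

Answer: [-6, -8, 11, 19, -6]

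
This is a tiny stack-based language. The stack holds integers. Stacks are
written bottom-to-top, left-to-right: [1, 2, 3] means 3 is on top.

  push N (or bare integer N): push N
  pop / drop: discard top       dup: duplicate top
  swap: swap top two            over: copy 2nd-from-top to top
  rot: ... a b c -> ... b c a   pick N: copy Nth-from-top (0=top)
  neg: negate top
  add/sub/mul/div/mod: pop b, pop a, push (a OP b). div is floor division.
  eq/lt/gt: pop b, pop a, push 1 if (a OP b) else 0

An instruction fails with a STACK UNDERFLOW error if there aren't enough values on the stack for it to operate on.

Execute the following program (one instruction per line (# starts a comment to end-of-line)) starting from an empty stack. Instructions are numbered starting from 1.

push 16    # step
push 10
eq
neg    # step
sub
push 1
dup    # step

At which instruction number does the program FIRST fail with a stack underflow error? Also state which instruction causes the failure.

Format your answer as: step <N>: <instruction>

Step 1 ('push 16'): stack = [16], depth = 1
Step 2 ('push 10'): stack = [16, 10], depth = 2
Step 3 ('eq'): stack = [0], depth = 1
Step 4 ('neg'): stack = [0], depth = 1
Step 5 ('sub'): needs 2 value(s) but depth is 1 — STACK UNDERFLOW

Answer: step 5: sub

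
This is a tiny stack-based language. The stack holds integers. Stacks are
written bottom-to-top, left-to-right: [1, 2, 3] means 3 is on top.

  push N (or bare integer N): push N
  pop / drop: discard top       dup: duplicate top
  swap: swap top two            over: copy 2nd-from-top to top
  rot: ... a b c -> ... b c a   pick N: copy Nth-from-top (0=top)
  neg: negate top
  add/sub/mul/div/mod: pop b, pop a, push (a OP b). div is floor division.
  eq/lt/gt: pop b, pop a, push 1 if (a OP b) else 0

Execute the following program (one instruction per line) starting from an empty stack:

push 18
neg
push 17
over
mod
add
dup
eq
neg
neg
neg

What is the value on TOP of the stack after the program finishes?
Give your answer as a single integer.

After 'push 18': [18]
After 'neg': [-18]
After 'push 17': [-18, 17]
After 'over': [-18, 17, -18]
After 'mod': [-18, -1]
After 'add': [-19]
After 'dup': [-19, -19]
After 'eq': [1]
After 'neg': [-1]
After 'neg': [1]
After 'neg': [-1]

Answer: -1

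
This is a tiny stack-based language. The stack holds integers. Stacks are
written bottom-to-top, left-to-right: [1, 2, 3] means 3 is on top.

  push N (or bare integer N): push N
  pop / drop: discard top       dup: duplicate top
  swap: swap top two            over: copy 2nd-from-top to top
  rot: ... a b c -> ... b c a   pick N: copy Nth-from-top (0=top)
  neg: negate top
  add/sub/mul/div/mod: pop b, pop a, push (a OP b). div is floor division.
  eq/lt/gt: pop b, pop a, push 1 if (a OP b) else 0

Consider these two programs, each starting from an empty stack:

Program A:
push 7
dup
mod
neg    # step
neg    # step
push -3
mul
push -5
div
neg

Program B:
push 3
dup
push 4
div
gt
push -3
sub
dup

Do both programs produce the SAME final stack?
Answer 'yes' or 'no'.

Answer: no

Derivation:
Program A trace:
  After 'push 7': [7]
  After 'dup': [7, 7]
  After 'mod': [0]
  After 'neg': [0]
  After 'neg': [0]
  After 'push -3': [0, -3]
  After 'mul': [0]
  After 'push -5': [0, -5]
  After 'div': [0]
  After 'neg': [0]
Program A final stack: [0]

Program B trace:
  After 'push 3': [3]
  After 'dup': [3, 3]
  After 'push 4': [3, 3, 4]
  After 'div': [3, 0]
  After 'gt': [1]
  After 'push -3': [1, -3]
  After 'sub': [4]
  After 'dup': [4, 4]
Program B final stack: [4, 4]
Same: no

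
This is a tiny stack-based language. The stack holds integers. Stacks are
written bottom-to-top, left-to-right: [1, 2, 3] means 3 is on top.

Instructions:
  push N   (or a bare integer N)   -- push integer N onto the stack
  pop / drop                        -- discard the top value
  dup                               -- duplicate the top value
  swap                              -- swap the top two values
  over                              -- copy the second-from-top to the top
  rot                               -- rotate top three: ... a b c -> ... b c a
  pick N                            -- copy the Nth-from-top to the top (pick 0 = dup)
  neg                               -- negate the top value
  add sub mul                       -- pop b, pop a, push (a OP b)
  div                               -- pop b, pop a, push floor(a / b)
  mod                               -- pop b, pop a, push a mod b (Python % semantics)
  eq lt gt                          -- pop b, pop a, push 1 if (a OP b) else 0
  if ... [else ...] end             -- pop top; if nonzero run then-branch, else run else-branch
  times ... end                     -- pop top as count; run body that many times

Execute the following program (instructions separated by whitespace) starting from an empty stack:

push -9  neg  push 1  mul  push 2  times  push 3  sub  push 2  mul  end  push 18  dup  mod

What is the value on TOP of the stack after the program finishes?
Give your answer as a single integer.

Answer: 0

Derivation:
After 'push -9': [-9]
After 'neg': [9]
After 'push 1': [9, 1]
After 'mul': [9]
After 'push 2': [9, 2]
After 'times': [9]
After 'push 3': [9, 3]
After 'sub': [6]
After 'push 2': [6, 2]
After 'mul': [12]
After 'push 3': [12, 3]
After 'sub': [9]
After 'push 2': [9, 2]
After 'mul': [18]
After 'push 18': [18, 18]
After 'dup': [18, 18, 18]
After 'mod': [18, 0]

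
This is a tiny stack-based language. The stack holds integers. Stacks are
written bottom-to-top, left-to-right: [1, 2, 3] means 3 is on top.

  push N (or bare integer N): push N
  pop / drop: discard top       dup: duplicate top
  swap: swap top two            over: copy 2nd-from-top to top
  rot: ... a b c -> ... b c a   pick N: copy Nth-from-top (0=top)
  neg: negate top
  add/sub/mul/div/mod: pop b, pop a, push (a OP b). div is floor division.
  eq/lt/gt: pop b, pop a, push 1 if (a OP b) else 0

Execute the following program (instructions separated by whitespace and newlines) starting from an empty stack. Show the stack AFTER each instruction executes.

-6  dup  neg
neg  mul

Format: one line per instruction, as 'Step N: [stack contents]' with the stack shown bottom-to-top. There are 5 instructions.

Step 1: [-6]
Step 2: [-6, -6]
Step 3: [-6, 6]
Step 4: [-6, -6]
Step 5: [36]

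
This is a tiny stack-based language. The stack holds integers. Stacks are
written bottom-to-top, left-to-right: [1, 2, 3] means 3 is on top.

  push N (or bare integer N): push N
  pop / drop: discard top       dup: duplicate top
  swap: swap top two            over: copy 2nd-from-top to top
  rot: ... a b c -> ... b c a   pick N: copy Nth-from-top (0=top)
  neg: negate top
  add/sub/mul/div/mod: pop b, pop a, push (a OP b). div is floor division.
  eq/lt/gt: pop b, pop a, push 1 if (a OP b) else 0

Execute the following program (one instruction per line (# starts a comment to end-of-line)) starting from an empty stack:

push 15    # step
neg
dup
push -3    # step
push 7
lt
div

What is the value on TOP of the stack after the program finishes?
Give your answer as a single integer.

After 'push 15': [15]
After 'neg': [-15]
After 'dup': [-15, -15]
After 'push -3': [-15, -15, -3]
After 'push 7': [-15, -15, -3, 7]
After 'lt': [-15, -15, 1]
After 'div': [-15, -15]

Answer: -15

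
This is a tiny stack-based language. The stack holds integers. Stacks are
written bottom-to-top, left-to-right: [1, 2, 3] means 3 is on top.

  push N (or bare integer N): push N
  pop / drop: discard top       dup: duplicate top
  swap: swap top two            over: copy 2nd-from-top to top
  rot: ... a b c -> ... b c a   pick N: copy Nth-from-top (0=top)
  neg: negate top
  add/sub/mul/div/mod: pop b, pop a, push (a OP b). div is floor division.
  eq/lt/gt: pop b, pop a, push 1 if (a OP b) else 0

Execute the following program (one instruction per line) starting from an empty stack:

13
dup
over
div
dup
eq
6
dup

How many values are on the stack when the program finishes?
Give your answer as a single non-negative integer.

After 'push 13': stack = [13] (depth 1)
After 'dup': stack = [13, 13] (depth 2)
After 'over': stack = [13, 13, 13] (depth 3)
After 'div': stack = [13, 1] (depth 2)
After 'dup': stack = [13, 1, 1] (depth 3)
After 'eq': stack = [13, 1] (depth 2)
After 'push 6': stack = [13, 1, 6] (depth 3)
After 'dup': stack = [13, 1, 6, 6] (depth 4)

Answer: 4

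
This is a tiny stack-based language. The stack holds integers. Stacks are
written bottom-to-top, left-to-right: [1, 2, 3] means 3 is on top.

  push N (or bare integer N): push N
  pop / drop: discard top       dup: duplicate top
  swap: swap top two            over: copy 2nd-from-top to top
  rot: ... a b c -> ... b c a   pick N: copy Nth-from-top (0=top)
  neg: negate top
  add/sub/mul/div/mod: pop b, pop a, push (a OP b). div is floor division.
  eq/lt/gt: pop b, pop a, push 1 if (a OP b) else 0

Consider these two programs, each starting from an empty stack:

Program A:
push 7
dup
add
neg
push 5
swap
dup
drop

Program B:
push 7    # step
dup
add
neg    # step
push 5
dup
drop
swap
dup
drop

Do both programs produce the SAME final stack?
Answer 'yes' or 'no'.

Answer: yes

Derivation:
Program A trace:
  After 'push 7': [7]
  After 'dup': [7, 7]
  After 'add': [14]
  After 'neg': [-14]
  After 'push 5': [-14, 5]
  After 'swap': [5, -14]
  After 'dup': [5, -14, -14]
  After 'drop': [5, -14]
Program A final stack: [5, -14]

Program B trace:
  After 'push 7': [7]
  After 'dup': [7, 7]
  After 'add': [14]
  After 'neg': [-14]
  After 'push 5': [-14, 5]
  After 'dup': [-14, 5, 5]
  After 'drop': [-14, 5]
  After 'swap': [5, -14]
  After 'dup': [5, -14, -14]
  After 'drop': [5, -14]
Program B final stack: [5, -14]
Same: yes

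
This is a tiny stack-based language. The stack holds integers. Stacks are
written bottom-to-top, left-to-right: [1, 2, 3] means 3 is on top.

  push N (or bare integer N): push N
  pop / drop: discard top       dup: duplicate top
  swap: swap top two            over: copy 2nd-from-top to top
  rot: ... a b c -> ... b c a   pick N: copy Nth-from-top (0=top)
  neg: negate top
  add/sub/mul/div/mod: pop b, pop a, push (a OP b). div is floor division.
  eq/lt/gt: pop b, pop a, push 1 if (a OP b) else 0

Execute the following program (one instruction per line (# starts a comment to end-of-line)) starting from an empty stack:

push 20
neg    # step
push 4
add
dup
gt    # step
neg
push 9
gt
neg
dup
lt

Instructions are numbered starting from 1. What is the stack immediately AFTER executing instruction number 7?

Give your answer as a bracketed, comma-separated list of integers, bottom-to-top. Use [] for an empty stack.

Step 1 ('push 20'): [20]
Step 2 ('neg'): [-20]
Step 3 ('push 4'): [-20, 4]
Step 4 ('add'): [-16]
Step 5 ('dup'): [-16, -16]
Step 6 ('gt'): [0]
Step 7 ('neg'): [0]

Answer: [0]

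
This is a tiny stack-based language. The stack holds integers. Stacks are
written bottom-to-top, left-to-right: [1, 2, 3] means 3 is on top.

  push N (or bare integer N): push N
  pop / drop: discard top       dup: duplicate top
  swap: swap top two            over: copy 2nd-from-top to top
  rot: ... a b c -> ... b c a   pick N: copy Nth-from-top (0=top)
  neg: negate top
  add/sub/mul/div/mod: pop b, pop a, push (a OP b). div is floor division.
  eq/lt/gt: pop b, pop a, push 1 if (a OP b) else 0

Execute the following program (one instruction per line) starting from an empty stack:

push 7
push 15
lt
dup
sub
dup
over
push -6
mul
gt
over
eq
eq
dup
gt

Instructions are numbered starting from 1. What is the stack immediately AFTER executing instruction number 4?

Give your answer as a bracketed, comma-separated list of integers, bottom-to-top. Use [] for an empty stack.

Step 1 ('push 7'): [7]
Step 2 ('push 15'): [7, 15]
Step 3 ('lt'): [1]
Step 4 ('dup'): [1, 1]

Answer: [1, 1]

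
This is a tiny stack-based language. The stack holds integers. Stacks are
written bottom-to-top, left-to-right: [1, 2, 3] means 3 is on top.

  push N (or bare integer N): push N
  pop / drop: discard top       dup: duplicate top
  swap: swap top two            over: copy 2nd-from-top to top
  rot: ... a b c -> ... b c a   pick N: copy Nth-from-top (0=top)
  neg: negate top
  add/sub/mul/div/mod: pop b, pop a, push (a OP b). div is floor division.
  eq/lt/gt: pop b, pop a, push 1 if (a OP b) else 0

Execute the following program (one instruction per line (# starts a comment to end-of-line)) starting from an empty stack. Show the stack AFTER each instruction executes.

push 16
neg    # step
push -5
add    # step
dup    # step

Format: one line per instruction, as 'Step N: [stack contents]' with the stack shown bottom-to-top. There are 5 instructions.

Step 1: [16]
Step 2: [-16]
Step 3: [-16, -5]
Step 4: [-21]
Step 5: [-21, -21]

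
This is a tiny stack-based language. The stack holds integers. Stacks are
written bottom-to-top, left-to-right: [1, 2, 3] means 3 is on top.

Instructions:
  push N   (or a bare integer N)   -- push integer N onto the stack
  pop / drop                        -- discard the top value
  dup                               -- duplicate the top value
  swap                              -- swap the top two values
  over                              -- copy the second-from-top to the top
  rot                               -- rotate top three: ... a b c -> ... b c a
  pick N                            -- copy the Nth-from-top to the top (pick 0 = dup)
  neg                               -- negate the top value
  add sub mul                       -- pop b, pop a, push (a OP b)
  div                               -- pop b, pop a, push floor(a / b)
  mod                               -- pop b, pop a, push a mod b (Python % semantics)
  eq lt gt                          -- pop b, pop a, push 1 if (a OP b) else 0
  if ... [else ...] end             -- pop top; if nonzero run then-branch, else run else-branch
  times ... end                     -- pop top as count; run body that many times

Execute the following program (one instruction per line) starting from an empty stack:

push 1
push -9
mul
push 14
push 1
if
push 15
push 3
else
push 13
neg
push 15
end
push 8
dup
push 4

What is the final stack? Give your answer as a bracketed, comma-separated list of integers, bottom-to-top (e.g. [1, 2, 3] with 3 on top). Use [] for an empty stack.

Answer: [-9, 14, 15, 3, 8, 8, 4]

Derivation:
After 'push 1': [1]
After 'push -9': [1, -9]
After 'mul': [-9]
After 'push 14': [-9, 14]
After 'push 1': [-9, 14, 1]
After 'if': [-9, 14]
After 'push 15': [-9, 14, 15]
After 'push 3': [-9, 14, 15, 3]
After 'push 8': [-9, 14, 15, 3, 8]
After 'dup': [-9, 14, 15, 3, 8, 8]
After 'push 4': [-9, 14, 15, 3, 8, 8, 4]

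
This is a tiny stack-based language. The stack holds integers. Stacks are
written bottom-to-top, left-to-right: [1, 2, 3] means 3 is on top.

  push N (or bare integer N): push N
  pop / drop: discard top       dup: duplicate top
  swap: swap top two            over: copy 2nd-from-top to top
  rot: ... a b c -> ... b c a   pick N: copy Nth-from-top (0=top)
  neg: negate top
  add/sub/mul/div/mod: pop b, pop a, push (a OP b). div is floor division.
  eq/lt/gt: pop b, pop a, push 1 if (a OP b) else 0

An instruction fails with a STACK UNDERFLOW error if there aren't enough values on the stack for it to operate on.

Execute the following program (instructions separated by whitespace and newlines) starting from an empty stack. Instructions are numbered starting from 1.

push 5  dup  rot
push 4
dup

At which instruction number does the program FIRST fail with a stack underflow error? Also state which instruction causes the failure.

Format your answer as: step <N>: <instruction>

Step 1 ('push 5'): stack = [5], depth = 1
Step 2 ('dup'): stack = [5, 5], depth = 2
Step 3 ('rot'): needs 3 value(s) but depth is 2 — STACK UNDERFLOW

Answer: step 3: rot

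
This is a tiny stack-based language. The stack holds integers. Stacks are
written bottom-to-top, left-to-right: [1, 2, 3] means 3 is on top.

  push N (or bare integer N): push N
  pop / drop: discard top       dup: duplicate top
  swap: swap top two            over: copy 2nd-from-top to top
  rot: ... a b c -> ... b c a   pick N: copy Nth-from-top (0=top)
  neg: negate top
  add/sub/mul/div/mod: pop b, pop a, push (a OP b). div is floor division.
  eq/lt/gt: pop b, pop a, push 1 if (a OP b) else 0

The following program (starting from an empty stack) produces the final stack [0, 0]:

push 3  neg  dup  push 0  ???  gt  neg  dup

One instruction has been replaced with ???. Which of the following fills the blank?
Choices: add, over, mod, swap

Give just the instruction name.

Answer: add

Derivation:
Stack before ???: [-3, -3, 0]
Stack after ???:  [-3, -3]
Checking each choice:
  add: MATCH
  over: produces [-3, -3, -1, -1]
  mod: modulo by zero
  swap: produces [-3, -1, -1]


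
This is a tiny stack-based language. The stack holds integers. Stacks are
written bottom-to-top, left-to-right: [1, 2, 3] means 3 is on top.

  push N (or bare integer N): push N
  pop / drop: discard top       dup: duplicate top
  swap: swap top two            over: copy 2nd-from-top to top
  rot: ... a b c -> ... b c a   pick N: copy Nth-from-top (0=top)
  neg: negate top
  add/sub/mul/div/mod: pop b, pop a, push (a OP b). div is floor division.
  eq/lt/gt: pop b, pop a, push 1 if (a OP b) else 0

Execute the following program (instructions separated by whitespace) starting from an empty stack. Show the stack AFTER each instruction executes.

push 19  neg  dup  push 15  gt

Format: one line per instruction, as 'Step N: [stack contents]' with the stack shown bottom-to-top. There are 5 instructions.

Step 1: [19]
Step 2: [-19]
Step 3: [-19, -19]
Step 4: [-19, -19, 15]
Step 5: [-19, 0]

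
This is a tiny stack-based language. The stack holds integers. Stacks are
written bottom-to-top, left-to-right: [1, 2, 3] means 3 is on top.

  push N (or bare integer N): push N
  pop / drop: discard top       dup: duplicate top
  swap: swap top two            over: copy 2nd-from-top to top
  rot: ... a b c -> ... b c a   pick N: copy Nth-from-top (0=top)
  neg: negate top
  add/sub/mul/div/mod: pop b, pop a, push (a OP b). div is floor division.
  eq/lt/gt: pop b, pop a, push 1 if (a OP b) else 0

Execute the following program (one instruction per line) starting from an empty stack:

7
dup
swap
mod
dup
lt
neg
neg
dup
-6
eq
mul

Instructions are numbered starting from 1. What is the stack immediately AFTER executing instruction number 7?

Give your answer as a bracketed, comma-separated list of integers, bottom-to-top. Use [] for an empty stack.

Step 1 ('7'): [7]
Step 2 ('dup'): [7, 7]
Step 3 ('swap'): [7, 7]
Step 4 ('mod'): [0]
Step 5 ('dup'): [0, 0]
Step 6 ('lt'): [0]
Step 7 ('neg'): [0]

Answer: [0]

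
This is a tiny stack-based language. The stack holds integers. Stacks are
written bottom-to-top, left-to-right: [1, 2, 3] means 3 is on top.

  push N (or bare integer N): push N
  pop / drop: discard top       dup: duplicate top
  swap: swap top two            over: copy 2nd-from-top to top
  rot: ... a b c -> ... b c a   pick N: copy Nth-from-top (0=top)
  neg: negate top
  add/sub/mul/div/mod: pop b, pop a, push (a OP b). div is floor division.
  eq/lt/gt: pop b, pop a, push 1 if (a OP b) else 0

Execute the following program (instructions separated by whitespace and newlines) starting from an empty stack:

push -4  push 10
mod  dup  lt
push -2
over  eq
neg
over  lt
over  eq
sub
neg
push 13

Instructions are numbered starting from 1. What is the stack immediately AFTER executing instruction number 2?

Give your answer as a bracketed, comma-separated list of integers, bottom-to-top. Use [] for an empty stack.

Answer: [-4, 10]

Derivation:
Step 1 ('push -4'): [-4]
Step 2 ('push 10'): [-4, 10]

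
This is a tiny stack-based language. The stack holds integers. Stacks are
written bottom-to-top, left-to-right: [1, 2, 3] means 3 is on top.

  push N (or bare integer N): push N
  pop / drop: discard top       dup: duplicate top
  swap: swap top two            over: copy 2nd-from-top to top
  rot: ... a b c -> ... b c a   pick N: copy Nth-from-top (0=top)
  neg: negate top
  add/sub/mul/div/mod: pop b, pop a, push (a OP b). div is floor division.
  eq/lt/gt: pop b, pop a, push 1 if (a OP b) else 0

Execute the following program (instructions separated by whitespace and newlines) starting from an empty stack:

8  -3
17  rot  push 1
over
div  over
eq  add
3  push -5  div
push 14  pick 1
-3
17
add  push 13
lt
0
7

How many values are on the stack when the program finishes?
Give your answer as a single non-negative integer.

After 'push 8': stack = [8] (depth 1)
After 'push -3': stack = [8, -3] (depth 2)
After 'push 17': stack = [8, -3, 17] (depth 3)
After 'rot': stack = [-3, 17, 8] (depth 3)
After 'push 1': stack = [-3, 17, 8, 1] (depth 4)
After 'over': stack = [-3, 17, 8, 1, 8] (depth 5)
After 'div': stack = [-3, 17, 8, 0] (depth 4)
After 'over': stack = [-3, 17, 8, 0, 8] (depth 5)
After 'eq': stack = [-3, 17, 8, 0] (depth 4)
After 'add': stack = [-3, 17, 8] (depth 3)
  ...
After 'div': stack = [-3, 17, 8, -1] (depth 4)
After 'push 14': stack = [-3, 17, 8, -1, 14] (depth 5)
After 'pick 1': stack = [-3, 17, 8, -1, 14, -1] (depth 6)
After 'push -3': stack = [-3, 17, 8, -1, 14, -1, -3] (depth 7)
After 'push 17': stack = [-3, 17, 8, -1, 14, -1, -3, 17] (depth 8)
After 'add': stack = [-3, 17, 8, -1, 14, -1, 14] (depth 7)
After 'push 13': stack = [-3, 17, 8, -1, 14, -1, 14, 13] (depth 8)
After 'lt': stack = [-3, 17, 8, -1, 14, -1, 0] (depth 7)
After 'push 0': stack = [-3, 17, 8, -1, 14, -1, 0, 0] (depth 8)
After 'push 7': stack = [-3, 17, 8, -1, 14, -1, 0, 0, 7] (depth 9)

Answer: 9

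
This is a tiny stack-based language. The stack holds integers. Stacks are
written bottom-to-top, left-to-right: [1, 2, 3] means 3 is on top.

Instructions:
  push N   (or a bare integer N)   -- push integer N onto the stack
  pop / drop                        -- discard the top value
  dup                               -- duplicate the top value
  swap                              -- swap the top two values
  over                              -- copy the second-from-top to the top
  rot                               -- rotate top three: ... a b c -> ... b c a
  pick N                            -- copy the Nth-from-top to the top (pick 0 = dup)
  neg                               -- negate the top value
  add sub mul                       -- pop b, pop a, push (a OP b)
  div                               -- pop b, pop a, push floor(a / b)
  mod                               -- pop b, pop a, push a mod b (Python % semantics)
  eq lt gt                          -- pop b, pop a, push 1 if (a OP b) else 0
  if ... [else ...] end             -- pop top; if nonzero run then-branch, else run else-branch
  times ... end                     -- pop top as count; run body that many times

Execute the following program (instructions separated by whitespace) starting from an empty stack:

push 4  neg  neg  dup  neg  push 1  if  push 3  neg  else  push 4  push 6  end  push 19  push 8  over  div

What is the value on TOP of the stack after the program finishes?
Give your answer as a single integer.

Answer: 0

Derivation:
After 'push 4': [4]
After 'neg': [-4]
After 'neg': [4]
After 'dup': [4, 4]
After 'neg': [4, -4]
After 'push 1': [4, -4, 1]
After 'if': [4, -4]
After 'push 3': [4, -4, 3]
After 'neg': [4, -4, -3]
After 'push 19': [4, -4, -3, 19]
After 'push 8': [4, -4, -3, 19, 8]
After 'over': [4, -4, -3, 19, 8, 19]
After 'div': [4, -4, -3, 19, 0]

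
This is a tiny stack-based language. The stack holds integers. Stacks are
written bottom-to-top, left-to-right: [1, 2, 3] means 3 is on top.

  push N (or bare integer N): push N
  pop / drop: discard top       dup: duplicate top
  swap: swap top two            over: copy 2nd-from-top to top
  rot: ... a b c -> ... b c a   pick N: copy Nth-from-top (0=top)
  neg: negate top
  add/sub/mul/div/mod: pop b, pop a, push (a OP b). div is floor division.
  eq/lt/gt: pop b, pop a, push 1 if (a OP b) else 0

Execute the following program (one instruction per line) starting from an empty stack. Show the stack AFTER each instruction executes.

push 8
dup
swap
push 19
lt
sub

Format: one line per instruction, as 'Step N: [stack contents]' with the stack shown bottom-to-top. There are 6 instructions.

Step 1: [8]
Step 2: [8, 8]
Step 3: [8, 8]
Step 4: [8, 8, 19]
Step 5: [8, 1]
Step 6: [7]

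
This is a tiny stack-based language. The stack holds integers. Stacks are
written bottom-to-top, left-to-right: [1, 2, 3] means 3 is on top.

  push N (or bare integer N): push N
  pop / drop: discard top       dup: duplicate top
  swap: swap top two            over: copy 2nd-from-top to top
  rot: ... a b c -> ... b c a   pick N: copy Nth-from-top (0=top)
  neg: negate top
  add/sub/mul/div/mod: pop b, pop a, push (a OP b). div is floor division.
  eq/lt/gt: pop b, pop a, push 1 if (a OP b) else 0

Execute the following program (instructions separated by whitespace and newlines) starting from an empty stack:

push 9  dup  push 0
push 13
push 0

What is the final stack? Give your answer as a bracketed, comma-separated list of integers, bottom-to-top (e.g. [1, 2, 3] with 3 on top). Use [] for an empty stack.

Answer: [9, 9, 0, 13, 0]

Derivation:
After 'push 9': [9]
After 'dup': [9, 9]
After 'push 0': [9, 9, 0]
After 'push 13': [9, 9, 0, 13]
After 'push 0': [9, 9, 0, 13, 0]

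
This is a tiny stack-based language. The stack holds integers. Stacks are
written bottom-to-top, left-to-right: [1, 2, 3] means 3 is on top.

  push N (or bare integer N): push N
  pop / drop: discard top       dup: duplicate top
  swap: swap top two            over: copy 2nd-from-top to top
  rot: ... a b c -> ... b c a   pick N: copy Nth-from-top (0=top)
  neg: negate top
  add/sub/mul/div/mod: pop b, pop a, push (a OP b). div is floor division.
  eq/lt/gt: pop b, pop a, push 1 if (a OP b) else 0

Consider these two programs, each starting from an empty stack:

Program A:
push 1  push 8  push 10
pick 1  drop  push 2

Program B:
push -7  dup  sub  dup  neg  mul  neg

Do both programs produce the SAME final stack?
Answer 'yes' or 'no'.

Program A trace:
  After 'push 1': [1]
  After 'push 8': [1, 8]
  After 'push 10': [1, 8, 10]
  After 'pick 1': [1, 8, 10, 8]
  After 'drop': [1, 8, 10]
  After 'push 2': [1, 8, 10, 2]
Program A final stack: [1, 8, 10, 2]

Program B trace:
  After 'push -7': [-7]
  After 'dup': [-7, -7]
  After 'sub': [0]
  After 'dup': [0, 0]
  After 'neg': [0, 0]
  After 'mul': [0]
  After 'neg': [0]
Program B final stack: [0]
Same: no

Answer: no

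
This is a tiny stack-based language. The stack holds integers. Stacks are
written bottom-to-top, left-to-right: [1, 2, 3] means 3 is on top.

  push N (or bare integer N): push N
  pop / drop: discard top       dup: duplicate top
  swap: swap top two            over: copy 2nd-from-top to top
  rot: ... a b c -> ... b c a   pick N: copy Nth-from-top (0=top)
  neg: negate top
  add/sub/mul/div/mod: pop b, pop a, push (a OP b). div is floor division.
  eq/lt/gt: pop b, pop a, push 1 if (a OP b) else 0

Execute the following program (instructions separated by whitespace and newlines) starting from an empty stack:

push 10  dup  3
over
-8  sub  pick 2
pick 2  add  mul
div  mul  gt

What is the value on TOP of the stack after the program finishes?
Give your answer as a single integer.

After 'push 10': [10]
After 'dup': [10, 10]
After 'push 3': [10, 10, 3]
After 'over': [10, 10, 3, 10]
After 'push -8': [10, 10, 3, 10, -8]
After 'sub': [10, 10, 3, 18]
After 'pick 2': [10, 10, 3, 18, 10]
After 'pick 2': [10, 10, 3, 18, 10, 3]
After 'add': [10, 10, 3, 18, 13]
After 'mul': [10, 10, 3, 234]
After 'div': [10, 10, 0]
After 'mul': [10, 0]
After 'gt': [1]

Answer: 1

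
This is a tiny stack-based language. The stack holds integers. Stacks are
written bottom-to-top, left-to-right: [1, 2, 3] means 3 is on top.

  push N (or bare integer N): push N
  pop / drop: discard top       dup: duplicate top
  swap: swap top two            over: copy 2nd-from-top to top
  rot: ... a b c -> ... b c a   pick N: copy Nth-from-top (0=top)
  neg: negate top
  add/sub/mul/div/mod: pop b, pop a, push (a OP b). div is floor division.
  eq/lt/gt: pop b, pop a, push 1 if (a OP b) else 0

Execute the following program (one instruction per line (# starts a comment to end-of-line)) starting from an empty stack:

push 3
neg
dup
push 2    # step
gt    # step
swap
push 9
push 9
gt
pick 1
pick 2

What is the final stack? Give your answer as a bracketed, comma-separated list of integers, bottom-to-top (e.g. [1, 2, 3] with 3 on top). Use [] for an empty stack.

After 'push 3': [3]
After 'neg': [-3]
After 'dup': [-3, -3]
After 'push 2': [-3, -3, 2]
After 'gt': [-3, 0]
After 'swap': [0, -3]
After 'push 9': [0, -3, 9]
After 'push 9': [0, -3, 9, 9]
After 'gt': [0, -3, 0]
After 'pick 1': [0, -3, 0, -3]
After 'pick 2': [0, -3, 0, -3, -3]

Answer: [0, -3, 0, -3, -3]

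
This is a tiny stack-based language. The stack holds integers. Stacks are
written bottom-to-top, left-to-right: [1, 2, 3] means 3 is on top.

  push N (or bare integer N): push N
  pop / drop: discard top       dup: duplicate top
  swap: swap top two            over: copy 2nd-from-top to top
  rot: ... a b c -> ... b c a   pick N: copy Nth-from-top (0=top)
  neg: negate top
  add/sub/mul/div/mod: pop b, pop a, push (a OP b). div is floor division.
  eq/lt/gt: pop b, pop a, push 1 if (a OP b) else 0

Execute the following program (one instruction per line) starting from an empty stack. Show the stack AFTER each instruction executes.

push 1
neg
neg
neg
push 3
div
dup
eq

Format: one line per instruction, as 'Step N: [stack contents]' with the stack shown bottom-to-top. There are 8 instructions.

Step 1: [1]
Step 2: [-1]
Step 3: [1]
Step 4: [-1]
Step 5: [-1, 3]
Step 6: [-1]
Step 7: [-1, -1]
Step 8: [1]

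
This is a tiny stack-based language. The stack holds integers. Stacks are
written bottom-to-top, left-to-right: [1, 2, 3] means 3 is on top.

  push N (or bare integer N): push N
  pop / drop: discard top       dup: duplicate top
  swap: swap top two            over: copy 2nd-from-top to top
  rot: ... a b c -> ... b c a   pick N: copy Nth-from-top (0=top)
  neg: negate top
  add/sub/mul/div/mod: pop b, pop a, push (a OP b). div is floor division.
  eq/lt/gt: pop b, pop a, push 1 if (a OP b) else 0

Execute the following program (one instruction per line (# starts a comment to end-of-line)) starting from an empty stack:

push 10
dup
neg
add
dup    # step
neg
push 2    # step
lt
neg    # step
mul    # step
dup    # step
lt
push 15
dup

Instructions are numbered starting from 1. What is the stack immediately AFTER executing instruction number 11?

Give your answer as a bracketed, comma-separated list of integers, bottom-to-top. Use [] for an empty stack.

Step 1 ('push 10'): [10]
Step 2 ('dup'): [10, 10]
Step 3 ('neg'): [10, -10]
Step 4 ('add'): [0]
Step 5 ('dup'): [0, 0]
Step 6 ('neg'): [0, 0]
Step 7 ('push 2'): [0, 0, 2]
Step 8 ('lt'): [0, 1]
Step 9 ('neg'): [0, -1]
Step 10 ('mul'): [0]
Step 11 ('dup'): [0, 0]

Answer: [0, 0]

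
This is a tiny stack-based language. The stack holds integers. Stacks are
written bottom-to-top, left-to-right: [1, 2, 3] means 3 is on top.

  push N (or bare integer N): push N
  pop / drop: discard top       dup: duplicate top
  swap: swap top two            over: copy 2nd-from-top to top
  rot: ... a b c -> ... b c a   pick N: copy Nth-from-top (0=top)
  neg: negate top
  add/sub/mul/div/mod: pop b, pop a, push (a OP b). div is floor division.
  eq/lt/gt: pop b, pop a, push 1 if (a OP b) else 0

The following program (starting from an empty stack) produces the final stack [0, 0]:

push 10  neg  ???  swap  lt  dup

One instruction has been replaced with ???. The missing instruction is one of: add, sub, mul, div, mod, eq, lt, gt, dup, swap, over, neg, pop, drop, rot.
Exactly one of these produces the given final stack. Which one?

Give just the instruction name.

Answer: dup

Derivation:
Stack before ???: [-10]
Stack after ???:  [-10, -10]
The instruction that transforms [-10] -> [-10, -10] is: dup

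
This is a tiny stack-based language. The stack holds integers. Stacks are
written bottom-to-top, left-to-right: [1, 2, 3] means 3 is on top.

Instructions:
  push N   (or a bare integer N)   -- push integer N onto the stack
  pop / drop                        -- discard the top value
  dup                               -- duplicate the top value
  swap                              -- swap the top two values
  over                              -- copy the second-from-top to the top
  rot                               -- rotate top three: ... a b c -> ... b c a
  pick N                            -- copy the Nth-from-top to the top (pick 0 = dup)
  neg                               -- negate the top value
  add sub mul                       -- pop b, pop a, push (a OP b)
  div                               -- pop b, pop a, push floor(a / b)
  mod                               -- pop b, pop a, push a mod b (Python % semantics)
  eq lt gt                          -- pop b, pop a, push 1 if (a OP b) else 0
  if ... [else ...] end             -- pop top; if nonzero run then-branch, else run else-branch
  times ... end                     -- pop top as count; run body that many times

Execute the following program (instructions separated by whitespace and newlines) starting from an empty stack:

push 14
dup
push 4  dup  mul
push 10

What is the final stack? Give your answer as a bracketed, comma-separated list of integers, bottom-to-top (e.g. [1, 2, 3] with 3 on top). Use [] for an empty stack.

Answer: [14, 14, 16, 10]

Derivation:
After 'push 14': [14]
After 'dup': [14, 14]
After 'push 4': [14, 14, 4]
After 'dup': [14, 14, 4, 4]
After 'mul': [14, 14, 16]
After 'push 10': [14, 14, 16, 10]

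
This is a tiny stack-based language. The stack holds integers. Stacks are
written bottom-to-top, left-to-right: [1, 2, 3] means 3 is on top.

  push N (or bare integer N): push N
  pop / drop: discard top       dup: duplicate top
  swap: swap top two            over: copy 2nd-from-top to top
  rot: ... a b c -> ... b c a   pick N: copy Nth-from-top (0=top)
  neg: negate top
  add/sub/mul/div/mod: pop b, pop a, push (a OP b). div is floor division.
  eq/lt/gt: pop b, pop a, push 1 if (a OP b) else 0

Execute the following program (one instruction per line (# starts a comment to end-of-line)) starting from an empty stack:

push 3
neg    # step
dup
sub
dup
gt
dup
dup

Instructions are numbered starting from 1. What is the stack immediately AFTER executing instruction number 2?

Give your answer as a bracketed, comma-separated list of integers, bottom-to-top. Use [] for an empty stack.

Step 1 ('push 3'): [3]
Step 2 ('neg'): [-3]

Answer: [-3]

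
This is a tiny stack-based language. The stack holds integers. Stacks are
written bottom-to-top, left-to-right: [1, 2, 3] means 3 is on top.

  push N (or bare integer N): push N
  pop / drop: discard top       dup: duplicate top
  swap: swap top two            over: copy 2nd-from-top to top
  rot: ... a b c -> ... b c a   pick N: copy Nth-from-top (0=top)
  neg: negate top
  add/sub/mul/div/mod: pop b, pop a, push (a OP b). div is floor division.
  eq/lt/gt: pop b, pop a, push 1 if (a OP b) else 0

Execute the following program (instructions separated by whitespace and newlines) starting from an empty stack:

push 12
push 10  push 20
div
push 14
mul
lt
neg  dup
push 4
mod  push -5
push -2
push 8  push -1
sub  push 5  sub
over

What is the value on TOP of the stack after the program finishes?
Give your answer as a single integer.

After 'push 12': [12]
After 'push 10': [12, 10]
After 'push 20': [12, 10, 20]
After 'div': [12, 0]
After 'push 14': [12, 0, 14]
After 'mul': [12, 0]
After 'lt': [0]
After 'neg': [0]
After 'dup': [0, 0]
After 'push 4': [0, 0, 4]
After 'mod': [0, 0]
After 'push -5': [0, 0, -5]
After 'push -2': [0, 0, -5, -2]
After 'push 8': [0, 0, -5, -2, 8]
After 'push -1': [0, 0, -5, -2, 8, -1]
After 'sub': [0, 0, -5, -2, 9]
After 'push 5': [0, 0, -5, -2, 9, 5]
After 'sub': [0, 0, -5, -2, 4]
After 'over': [0, 0, -5, -2, 4, -2]

Answer: -2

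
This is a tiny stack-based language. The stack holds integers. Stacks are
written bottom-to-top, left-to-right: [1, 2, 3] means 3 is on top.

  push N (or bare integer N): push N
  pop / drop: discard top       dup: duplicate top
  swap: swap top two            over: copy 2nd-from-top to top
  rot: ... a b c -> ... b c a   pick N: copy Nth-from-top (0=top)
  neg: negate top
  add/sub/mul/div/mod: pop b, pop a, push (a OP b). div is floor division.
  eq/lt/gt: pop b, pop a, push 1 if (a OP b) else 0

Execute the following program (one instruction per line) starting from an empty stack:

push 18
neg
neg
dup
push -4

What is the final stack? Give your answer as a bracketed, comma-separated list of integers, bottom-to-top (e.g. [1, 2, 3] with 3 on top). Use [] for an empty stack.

Answer: [18, 18, -4]

Derivation:
After 'push 18': [18]
After 'neg': [-18]
After 'neg': [18]
After 'dup': [18, 18]
After 'push -4': [18, 18, -4]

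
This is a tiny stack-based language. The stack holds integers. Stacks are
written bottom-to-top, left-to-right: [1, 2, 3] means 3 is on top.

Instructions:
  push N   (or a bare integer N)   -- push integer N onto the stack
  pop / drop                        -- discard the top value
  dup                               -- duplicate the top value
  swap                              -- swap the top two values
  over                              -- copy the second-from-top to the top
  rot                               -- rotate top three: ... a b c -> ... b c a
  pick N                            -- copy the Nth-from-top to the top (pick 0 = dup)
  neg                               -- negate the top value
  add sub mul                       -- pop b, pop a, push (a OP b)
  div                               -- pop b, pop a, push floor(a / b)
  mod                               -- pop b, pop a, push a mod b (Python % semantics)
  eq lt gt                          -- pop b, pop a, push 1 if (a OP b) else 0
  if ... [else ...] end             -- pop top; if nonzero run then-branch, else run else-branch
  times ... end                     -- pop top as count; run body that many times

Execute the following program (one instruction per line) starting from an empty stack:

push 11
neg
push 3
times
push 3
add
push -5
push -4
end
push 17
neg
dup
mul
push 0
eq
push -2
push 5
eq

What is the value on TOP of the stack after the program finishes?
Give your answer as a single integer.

Answer: 0

Derivation:
After 'push 11': [11]
After 'neg': [-11]
After 'push 3': [-11, 3]
After 'times': [-11]
After 'push 3': [-11, 3]
After 'add': [-8]
After 'push -5': [-8, -5]
After 'push -4': [-8, -5, -4]
After 'push 3': [-8, -5, -4, 3]
After 'add': [-8, -5, -1]
  ...
After 'push -4': [-8, -5, -1, -5, -1, -5, -4]
After 'push 17': [-8, -5, -1, -5, -1, -5, -4, 17]
After 'neg': [-8, -5, -1, -5, -1, -5, -4, -17]
After 'dup': [-8, -5, -1, -5, -1, -5, -4, -17, -17]
After 'mul': [-8, -5, -1, -5, -1, -5, -4, 289]
After 'push 0': [-8, -5, -1, -5, -1, -5, -4, 289, 0]
After 'eq': [-8, -5, -1, -5, -1, -5, -4, 0]
After 'push -2': [-8, -5, -1, -5, -1, -5, -4, 0, -2]
After 'push 5': [-8, -5, -1, -5, -1, -5, -4, 0, -2, 5]
After 'eq': [-8, -5, -1, -5, -1, -5, -4, 0, 0]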